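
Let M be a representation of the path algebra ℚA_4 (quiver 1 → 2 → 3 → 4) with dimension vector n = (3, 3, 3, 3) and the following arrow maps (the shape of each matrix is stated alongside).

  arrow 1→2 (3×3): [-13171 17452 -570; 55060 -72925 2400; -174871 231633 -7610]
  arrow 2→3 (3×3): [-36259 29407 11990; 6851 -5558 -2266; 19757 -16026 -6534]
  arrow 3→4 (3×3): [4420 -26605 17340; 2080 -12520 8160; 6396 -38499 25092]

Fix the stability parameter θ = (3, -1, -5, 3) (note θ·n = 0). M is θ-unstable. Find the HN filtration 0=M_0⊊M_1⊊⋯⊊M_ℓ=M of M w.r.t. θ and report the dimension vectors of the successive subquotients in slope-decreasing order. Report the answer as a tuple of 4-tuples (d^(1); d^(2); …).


Via rank(M_{q-1}∘⋯∘M_p): M ≅ I[1,1], I[1,3], I[1,4], I[2,2], I[3,3], I[4,4]^2.
μ_θ-semistable layers: μ^(1)=3; μ^(2)=-1; μ^(3)=-5

((1, 0, 0, 3); (2, 3, 2, 0); (0, 0, 1, 0))


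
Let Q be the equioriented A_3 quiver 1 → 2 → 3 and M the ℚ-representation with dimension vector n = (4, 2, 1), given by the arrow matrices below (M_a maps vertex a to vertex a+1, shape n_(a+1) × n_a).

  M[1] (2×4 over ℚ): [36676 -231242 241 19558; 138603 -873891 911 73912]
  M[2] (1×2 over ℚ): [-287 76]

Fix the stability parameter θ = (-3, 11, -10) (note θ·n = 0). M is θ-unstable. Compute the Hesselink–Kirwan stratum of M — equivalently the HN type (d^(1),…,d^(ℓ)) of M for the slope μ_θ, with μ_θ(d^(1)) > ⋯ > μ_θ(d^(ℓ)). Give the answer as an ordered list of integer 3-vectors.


Barcode: M ≅ I[1,1]^2, I[1,2], I[1,3]. HN layers by μ_θ (3 steps, strictly decreasing):
  μ^(1)=11; μ^(2)=1/2; μ^(3)=-3

((0, 1, 0); (0, 1, 1); (4, 0, 0))


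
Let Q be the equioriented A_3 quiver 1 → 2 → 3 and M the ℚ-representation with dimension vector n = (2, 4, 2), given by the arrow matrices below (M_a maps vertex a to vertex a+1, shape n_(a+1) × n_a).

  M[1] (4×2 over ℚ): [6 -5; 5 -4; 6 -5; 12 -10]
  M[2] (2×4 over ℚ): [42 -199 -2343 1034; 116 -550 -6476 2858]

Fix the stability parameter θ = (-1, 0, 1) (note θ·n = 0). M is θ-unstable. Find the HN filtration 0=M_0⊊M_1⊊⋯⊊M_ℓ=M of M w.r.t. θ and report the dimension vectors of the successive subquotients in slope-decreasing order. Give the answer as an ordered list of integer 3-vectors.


Barcode: M ≅ I[1,3]^2, I[2,2]^2. HN layers by μ_θ (3 steps, strictly decreasing):
  μ^(1)=1; μ^(2)=0; μ^(3)=-1

((0, 0, 2); (0, 4, 0); (2, 0, 0))


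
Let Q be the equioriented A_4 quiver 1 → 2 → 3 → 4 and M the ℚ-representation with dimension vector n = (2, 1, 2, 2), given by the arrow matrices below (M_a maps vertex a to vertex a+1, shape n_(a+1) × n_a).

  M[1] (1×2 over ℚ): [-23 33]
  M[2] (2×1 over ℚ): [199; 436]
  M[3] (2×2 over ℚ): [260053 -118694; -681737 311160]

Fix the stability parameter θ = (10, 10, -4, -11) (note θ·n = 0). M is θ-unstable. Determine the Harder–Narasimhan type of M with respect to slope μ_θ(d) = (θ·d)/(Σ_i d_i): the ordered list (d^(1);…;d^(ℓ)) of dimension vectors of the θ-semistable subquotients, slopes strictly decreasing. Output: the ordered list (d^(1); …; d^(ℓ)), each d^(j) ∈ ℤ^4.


Interval decomposition of M: I[1,1], I[1,4], I[3,4].
HN type (ℓ=3): μ^(1)=10; μ^(2)=5/4; μ^(3)=-15/2

((1, 0, 0, 0); (1, 1, 1, 1); (0, 0, 1, 1))


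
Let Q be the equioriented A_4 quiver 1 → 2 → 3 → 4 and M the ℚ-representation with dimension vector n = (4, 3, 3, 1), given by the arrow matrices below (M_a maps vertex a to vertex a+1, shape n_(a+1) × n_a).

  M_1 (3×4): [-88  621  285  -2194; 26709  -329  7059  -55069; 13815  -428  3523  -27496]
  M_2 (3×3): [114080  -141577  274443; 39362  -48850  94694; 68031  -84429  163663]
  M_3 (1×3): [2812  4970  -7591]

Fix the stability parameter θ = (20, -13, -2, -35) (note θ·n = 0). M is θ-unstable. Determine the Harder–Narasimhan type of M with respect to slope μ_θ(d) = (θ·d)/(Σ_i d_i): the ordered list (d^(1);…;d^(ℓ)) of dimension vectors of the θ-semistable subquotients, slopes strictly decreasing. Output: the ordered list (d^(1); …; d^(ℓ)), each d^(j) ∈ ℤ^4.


Barcode: M ≅ I[1,1], I[1,2], I[1,3], I[1,4], I[3,3]. HN layers by μ_θ (5 steps, strictly decreasing):
  μ^(1)=20; μ^(2)=7/2; μ^(3)=5/3; μ^(4)=-2; μ^(5)=-15/2

((1, 0, 0, 0); (1, 1, 0, 0); (1, 1, 1, 0); (0, 0, 1, 0); (1, 1, 1, 1))


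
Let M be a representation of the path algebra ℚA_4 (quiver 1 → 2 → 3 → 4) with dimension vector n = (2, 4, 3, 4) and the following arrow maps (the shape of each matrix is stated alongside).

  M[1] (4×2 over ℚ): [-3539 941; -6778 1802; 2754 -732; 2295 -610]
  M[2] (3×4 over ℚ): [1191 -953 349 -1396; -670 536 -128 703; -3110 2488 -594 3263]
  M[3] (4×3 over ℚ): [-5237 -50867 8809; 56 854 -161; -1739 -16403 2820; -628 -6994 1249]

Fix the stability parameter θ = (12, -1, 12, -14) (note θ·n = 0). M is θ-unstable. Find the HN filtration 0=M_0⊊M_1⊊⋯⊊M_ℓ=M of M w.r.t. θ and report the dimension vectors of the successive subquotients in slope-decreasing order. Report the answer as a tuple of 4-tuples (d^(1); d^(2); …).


Via rank(M_{q-1}∘⋯∘M_p): M ≅ I[1,4]^2, I[2,2], I[2,3], I[4,4]^2.
μ_θ-semistable layers: μ^(1)=12; μ^(2)=9/4; μ^(3)=-1; μ^(4)=-14

((0, 0, 1, 0); (2, 2, 2, 2); (0, 2, 0, 0); (0, 0, 0, 2))


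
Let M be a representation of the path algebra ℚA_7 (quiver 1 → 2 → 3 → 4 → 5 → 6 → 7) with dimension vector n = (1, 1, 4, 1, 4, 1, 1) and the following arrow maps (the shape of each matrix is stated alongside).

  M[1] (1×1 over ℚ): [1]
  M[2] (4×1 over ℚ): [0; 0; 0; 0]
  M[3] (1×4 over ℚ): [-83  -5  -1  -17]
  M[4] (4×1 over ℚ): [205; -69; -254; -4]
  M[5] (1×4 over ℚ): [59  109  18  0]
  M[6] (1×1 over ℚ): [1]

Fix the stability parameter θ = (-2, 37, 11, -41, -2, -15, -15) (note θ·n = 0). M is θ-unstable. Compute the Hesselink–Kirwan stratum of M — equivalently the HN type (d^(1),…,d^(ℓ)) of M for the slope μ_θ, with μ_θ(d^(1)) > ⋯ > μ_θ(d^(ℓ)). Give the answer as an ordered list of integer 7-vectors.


Via rank(M_{q-1}∘⋯∘M_p): M ≅ I[1,2], I[3,3]^3, I[3,7], I[5,5]^3.
μ_θ-semistable layers: μ^(1)=37; μ^(2)=11; μ^(3)=-2; μ^(4)=-32/3; μ^(5)=-15

((0, 1, 0, 0, 0, 0, 0); (0, 0, 3, 0, 0, 0, 0); (1, 0, 0, 0, 3, 0, 0); (0, 0, 0, 0, 1, 1, 1); (0, 0, 1, 1, 0, 0, 0))


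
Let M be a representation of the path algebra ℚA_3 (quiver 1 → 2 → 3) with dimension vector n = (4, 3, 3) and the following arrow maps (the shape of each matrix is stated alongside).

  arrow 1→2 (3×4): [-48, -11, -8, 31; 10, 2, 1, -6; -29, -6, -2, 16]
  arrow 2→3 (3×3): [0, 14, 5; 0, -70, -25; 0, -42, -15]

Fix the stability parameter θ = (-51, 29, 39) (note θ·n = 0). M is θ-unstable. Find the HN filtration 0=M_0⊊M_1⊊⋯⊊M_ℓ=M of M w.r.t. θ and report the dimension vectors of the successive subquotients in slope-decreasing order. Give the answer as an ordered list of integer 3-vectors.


Interval decomposition of M: I[1,1], I[1,2]^2, I[1,3], I[3,3]^2.
HN type (ℓ=3): μ^(1)=39; μ^(2)=29; μ^(3)=-51

((0, 0, 3); (0, 3, 0); (4, 0, 0))


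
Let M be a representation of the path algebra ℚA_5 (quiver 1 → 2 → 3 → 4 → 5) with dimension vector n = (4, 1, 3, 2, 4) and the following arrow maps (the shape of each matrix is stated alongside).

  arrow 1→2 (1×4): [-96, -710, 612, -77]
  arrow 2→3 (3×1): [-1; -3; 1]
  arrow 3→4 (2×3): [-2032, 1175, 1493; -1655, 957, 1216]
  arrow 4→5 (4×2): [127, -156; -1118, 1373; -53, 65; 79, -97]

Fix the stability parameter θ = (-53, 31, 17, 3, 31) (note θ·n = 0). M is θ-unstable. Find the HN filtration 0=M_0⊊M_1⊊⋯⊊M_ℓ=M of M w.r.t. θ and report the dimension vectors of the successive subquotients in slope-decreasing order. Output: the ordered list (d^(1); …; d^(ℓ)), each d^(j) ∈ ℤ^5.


Interval decomposition of M: I[1,1]^3, I[1,3], I[3,5]^2, I[5,5]^2.
HN type (ℓ=4): μ^(1)=31; μ^(2)=24; μ^(3)=10; μ^(4)=-53

((0, 0, 0, 0, 4); (0, 1, 1, 0, 0); (0, 0, 2, 2, 0); (4, 0, 0, 0, 0))


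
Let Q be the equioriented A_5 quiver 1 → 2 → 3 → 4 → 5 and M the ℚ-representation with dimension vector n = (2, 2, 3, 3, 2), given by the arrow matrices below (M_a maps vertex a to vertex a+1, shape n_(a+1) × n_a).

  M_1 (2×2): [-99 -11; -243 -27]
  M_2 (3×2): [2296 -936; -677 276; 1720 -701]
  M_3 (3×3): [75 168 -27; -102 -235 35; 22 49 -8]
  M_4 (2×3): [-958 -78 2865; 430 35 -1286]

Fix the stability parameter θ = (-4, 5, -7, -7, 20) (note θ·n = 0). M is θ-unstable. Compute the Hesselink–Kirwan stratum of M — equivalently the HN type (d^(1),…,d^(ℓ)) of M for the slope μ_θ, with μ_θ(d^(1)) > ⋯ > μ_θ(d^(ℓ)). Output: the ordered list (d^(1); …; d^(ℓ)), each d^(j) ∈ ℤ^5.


Barcode: M ≅ I[1,1], I[1,5], I[2,5], I[3,4]. HN layers by μ_θ (4 steps, strictly decreasing):
  μ^(1)=20; μ^(2)=-3; μ^(3)=-4; μ^(4)=-7

((0, 0, 0, 0, 2); (0, 2, 2, 2, 0); (2, 0, 0, 0, 0); (0, 0, 1, 1, 0))


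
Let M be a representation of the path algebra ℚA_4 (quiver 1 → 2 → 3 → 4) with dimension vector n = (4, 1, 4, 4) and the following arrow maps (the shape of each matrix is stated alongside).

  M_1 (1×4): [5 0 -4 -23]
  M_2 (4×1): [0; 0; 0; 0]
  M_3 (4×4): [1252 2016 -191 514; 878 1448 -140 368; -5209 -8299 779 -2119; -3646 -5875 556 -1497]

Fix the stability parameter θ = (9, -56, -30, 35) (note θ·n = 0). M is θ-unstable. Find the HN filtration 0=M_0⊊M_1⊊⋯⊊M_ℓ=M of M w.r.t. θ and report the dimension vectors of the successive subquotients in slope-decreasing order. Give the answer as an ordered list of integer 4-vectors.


Via rank(M_{q-1}∘⋯∘M_p): M ≅ I[1,1]^3, I[1,2], I[3,4]^4.
μ_θ-semistable layers: μ^(1)=35; μ^(2)=9; μ^(3)=-47/2; μ^(4)=-30

((0, 0, 0, 4); (3, 0, 0, 0); (1, 1, 0, 0); (0, 0, 4, 0))


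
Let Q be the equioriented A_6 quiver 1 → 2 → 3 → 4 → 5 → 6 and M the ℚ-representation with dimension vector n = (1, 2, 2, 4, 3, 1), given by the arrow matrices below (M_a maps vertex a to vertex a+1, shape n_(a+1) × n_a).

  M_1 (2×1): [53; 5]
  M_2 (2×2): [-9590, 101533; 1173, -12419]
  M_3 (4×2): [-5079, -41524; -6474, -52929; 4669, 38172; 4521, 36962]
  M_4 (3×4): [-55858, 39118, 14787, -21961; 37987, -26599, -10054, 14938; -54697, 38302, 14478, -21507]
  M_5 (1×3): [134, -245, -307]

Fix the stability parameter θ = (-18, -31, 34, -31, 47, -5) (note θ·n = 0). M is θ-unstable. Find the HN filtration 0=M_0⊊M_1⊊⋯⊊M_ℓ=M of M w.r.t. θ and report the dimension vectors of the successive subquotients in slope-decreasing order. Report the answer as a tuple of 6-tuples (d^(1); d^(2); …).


Interval decomposition of M: I[1,6], I[2,5], I[4,4], I[4,5].
HN type (ℓ=5): μ^(1)=47; μ^(2)=21; μ^(3)=3/2; μ^(4)=-49/2; μ^(5)=-31

((0, 0, 0, 0, 2, 0); (0, 0, 0, 0, 1, 1); (0, 0, 2, 2, 0, 0); (1, 1, 0, 0, 0, 0); (0, 1, 0, 2, 0, 0))


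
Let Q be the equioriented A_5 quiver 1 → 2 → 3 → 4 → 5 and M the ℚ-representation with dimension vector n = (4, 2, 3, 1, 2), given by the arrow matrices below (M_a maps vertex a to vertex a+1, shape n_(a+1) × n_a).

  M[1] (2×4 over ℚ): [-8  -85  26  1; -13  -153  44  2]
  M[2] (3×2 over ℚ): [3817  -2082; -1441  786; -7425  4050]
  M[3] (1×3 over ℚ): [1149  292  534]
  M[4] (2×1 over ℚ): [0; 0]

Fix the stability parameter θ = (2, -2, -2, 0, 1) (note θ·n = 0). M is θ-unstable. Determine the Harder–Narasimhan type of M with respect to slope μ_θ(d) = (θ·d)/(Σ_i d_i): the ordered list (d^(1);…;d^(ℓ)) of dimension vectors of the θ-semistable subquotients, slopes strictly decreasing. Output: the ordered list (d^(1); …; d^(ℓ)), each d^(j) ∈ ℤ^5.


Interval decomposition of M: I[1,1]^2, I[1,2], I[1,4], I[3,3]^2, I[5,5]^2.
HN type (ℓ=5): μ^(1)=2; μ^(2)=1; μ^(3)=0; μ^(4)=-2/3; μ^(5)=-2

((2, 0, 0, 0, 0); (0, 0, 0, 0, 2); (1, 1, 0, 1, 0); (1, 1, 1, 0, 0); (0, 0, 2, 0, 0))


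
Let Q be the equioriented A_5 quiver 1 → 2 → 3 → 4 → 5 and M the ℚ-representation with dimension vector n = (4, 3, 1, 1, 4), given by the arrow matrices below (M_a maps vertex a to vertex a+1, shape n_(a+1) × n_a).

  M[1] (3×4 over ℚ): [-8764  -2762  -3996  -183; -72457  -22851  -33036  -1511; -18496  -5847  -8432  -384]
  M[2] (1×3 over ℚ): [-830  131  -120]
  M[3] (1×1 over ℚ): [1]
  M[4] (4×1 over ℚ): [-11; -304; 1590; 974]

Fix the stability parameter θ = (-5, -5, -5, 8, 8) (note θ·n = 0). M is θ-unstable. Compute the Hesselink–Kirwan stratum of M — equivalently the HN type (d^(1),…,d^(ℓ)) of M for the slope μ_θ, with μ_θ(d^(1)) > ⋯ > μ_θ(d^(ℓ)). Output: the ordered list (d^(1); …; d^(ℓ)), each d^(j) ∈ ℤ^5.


Interval decomposition of M: I[1,1], I[1,2]^2, I[1,5], I[5,5]^3.
HN type (ℓ=2): μ^(1)=8; μ^(2)=-5

((0, 0, 0, 1, 4); (4, 3, 1, 0, 0))


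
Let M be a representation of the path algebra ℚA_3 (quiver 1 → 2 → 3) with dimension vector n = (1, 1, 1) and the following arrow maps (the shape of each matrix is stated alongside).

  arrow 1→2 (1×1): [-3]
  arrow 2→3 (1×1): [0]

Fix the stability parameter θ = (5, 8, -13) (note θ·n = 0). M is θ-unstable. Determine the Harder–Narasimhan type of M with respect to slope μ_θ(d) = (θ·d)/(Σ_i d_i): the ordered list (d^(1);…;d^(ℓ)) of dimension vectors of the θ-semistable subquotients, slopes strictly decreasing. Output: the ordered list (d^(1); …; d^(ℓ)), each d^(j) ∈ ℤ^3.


Via rank(M_{q-1}∘⋯∘M_p): M ≅ I[1,2], I[3,3].
μ_θ-semistable layers: μ^(1)=8; μ^(2)=5; μ^(3)=-13

((0, 1, 0); (1, 0, 0); (0, 0, 1))


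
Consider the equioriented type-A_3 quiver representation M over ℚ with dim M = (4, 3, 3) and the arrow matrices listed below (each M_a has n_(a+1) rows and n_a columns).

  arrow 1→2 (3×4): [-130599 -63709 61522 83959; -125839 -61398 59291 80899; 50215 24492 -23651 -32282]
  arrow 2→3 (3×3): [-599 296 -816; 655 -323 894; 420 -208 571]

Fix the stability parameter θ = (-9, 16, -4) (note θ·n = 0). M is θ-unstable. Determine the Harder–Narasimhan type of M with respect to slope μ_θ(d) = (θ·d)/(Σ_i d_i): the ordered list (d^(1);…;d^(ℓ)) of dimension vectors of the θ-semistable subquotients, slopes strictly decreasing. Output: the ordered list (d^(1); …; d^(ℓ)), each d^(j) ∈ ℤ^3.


Via rank(M_{q-1}∘⋯∘M_p): M ≅ I[1,1], I[1,3]^3.
μ_θ-semistable layers: μ^(1)=6; μ^(2)=-9

((0, 3, 3); (4, 0, 0))


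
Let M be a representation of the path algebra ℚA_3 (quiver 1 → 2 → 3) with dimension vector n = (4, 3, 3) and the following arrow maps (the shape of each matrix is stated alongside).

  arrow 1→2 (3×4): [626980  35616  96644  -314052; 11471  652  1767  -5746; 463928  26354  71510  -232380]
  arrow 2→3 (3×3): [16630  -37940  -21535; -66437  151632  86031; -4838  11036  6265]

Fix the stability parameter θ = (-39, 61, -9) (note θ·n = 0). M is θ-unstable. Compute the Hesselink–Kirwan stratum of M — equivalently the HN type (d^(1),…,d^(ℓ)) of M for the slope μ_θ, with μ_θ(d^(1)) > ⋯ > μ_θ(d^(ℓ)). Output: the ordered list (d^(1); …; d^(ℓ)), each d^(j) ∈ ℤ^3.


Interval decomposition of M: I[1,1], I[1,2], I[1,3]^2, I[3,3].
HN type (ℓ=4): μ^(1)=61; μ^(2)=26; μ^(3)=-9; μ^(4)=-39

((0, 1, 0); (0, 2, 2); (0, 0, 1); (4, 0, 0))


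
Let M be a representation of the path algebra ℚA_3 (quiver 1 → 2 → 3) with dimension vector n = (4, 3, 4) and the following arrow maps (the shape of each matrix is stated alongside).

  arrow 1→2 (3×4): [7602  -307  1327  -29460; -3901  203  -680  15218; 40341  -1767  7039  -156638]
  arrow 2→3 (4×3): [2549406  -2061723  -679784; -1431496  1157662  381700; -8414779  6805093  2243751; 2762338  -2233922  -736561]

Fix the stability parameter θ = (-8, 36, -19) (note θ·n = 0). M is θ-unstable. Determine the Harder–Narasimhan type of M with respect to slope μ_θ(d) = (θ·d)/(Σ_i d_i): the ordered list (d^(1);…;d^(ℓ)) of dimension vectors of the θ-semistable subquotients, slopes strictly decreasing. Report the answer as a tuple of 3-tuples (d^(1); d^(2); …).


Via rank(M_{q-1}∘⋯∘M_p): M ≅ I[1,1], I[1,3]^3, I[3,3].
μ_θ-semistable layers: μ^(1)=17/2; μ^(2)=-8; μ^(3)=-19

((0, 3, 3); (4, 0, 0); (0, 0, 1))


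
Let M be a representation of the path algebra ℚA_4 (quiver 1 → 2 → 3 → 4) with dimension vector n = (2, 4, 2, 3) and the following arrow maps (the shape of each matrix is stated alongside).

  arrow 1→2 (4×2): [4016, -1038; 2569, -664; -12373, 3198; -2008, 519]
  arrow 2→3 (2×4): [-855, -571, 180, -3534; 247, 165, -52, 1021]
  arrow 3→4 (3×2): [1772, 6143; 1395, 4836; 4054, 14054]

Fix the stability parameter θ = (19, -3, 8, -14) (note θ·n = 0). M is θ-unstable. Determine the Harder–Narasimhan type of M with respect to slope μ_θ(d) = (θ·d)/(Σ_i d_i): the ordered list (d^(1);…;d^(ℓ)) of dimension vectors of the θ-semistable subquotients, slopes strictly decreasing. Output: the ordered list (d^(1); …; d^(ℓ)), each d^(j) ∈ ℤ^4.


Interval decomposition of M: I[1,4]^2, I[2,2]^2, I[4,4].
HN type (ℓ=3): μ^(1)=5/2; μ^(2)=-3; μ^(3)=-14

((2, 2, 2, 2); (0, 2, 0, 0); (0, 0, 0, 1))


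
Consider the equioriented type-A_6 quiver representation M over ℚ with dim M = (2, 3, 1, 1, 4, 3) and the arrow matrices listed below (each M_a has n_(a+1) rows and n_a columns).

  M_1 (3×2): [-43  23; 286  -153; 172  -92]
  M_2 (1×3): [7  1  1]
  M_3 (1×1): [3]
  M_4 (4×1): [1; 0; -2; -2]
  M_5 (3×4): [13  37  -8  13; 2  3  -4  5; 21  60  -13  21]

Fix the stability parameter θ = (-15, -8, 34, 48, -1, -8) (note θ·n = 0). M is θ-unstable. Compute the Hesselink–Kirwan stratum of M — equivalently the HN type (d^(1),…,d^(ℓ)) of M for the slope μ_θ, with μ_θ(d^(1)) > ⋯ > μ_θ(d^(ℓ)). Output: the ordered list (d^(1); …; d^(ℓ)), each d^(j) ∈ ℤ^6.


Interval decomposition of M: I[1,2], I[1,6], I[2,2], I[5,5], I[5,6]^2.
HN type (ℓ=5): μ^(1)=73/4; μ^(2)=-1; μ^(3)=-9/2; μ^(4)=-8; μ^(5)=-15

((0, 0, 1, 1, 1, 1); (0, 0, 0, 0, 1, 0); (0, 0, 0, 0, 2, 2); (0, 3, 0, 0, 0, 0); (2, 0, 0, 0, 0, 0))


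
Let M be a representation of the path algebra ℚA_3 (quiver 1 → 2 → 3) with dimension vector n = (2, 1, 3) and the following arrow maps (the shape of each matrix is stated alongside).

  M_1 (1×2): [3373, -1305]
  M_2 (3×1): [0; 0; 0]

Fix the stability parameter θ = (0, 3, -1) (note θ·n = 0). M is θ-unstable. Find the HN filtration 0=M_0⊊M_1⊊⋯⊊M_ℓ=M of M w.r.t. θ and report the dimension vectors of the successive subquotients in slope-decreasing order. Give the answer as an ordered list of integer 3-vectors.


Interval decomposition of M: I[1,1], I[1,2], I[3,3]^3.
HN type (ℓ=3): μ^(1)=3; μ^(2)=0; μ^(3)=-1

((0, 1, 0); (2, 0, 0); (0, 0, 3))


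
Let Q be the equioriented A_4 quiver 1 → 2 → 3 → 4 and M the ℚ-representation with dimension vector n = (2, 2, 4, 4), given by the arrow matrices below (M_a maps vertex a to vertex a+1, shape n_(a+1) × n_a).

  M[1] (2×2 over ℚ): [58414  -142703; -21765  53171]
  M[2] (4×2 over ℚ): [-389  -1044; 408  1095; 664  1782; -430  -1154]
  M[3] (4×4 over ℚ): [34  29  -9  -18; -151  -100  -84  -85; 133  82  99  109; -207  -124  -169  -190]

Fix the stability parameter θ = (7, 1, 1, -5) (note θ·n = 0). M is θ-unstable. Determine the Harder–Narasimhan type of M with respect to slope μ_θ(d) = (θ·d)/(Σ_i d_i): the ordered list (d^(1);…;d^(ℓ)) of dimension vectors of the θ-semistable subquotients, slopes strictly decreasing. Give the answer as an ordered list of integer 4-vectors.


Via rank(M_{q-1}∘⋯∘M_p): M ≅ I[1,4]^2, I[3,4]^2.
μ_θ-semistable layers: μ^(1)=1; μ^(2)=-2

((2, 2, 2, 2); (0, 0, 2, 2))


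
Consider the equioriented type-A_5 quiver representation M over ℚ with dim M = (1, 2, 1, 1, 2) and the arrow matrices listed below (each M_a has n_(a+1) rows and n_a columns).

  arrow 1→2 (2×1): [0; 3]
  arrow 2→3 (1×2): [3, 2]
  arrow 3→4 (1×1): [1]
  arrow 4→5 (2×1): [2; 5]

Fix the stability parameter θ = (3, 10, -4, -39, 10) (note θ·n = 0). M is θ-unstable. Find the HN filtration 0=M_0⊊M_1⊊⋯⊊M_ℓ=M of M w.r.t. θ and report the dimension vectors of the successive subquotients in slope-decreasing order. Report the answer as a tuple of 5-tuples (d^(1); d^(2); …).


Interval decomposition of M: I[1,5], I[2,2], I[5,5].
HN type (ℓ=2): μ^(1)=10; μ^(2)=-15/2

((0, 1, 0, 0, 2); (1, 1, 1, 1, 0))


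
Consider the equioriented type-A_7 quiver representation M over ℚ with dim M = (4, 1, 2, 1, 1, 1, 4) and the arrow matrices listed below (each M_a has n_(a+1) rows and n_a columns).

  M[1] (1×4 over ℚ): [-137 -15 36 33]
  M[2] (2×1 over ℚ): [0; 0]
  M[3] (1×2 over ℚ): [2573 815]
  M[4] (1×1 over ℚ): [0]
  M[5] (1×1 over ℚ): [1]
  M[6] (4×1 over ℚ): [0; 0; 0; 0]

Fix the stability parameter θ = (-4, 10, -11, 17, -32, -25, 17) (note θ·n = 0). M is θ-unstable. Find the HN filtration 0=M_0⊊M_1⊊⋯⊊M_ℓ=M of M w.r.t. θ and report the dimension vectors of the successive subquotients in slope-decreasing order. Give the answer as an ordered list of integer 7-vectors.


Interval decomposition of M: I[1,1]^3, I[1,2], I[3,3], I[3,4], I[5,6], I[7,7]^4.
HN type (ℓ=6): μ^(1)=17; μ^(2)=10; μ^(3)=-4; μ^(4)=-11; μ^(5)=-25; μ^(6)=-32

((0, 0, 0, 1, 0, 0, 4); (0, 1, 0, 0, 0, 0, 0); (4, 0, 0, 0, 0, 0, 0); (0, 0, 2, 0, 0, 0, 0); (0, 0, 0, 0, 0, 1, 0); (0, 0, 0, 0, 1, 0, 0))


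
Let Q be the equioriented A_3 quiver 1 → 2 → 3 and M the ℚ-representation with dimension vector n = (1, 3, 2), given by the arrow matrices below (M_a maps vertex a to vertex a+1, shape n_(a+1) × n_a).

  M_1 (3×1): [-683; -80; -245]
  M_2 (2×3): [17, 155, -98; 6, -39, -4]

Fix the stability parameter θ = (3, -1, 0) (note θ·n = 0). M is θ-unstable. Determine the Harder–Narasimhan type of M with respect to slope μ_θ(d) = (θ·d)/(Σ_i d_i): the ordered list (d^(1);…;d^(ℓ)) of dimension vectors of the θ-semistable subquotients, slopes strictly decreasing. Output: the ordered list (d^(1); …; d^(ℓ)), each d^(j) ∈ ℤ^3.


Interval decomposition of M: I[1,3], I[2,2], I[2,3].
HN type (ℓ=3): μ^(1)=2/3; μ^(2)=0; μ^(3)=-1

((1, 1, 1); (0, 0, 1); (0, 2, 0))


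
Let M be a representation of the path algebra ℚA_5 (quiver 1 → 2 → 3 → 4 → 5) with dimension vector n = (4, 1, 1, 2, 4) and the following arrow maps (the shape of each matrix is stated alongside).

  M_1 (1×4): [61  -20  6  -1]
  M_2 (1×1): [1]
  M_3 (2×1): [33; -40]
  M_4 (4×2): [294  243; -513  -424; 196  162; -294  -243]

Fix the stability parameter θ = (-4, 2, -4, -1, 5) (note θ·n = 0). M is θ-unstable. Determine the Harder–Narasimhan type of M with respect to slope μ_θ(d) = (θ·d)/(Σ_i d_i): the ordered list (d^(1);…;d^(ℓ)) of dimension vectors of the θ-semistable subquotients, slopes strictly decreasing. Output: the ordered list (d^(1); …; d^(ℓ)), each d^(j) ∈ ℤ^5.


Interval decomposition of M: I[1,1]^3, I[1,5], I[4,5], I[5,5]^2.
HN type (ℓ=3): μ^(1)=5; μ^(2)=-1; μ^(3)=-4

((0, 0, 0, 0, 4); (0, 1, 1, 2, 0); (4, 0, 0, 0, 0))


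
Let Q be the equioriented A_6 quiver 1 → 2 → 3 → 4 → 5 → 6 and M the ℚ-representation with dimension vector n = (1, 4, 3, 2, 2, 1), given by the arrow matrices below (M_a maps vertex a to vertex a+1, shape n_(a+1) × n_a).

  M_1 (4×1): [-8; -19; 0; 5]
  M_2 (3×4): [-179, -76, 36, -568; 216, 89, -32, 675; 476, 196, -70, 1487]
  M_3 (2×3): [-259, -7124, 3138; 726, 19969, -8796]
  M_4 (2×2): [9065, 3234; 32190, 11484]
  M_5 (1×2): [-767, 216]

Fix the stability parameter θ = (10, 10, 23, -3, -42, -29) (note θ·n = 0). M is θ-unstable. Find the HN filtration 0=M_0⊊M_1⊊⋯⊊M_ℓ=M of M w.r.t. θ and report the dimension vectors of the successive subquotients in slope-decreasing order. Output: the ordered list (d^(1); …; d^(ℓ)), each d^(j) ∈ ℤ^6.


Barcode: M ≅ I[1,6], I[2,2], I[2,3], I[2,4], I[5,5]. HN layers by μ_θ (4 steps, strictly decreasing):
  μ^(1)=23; μ^(2)=10; μ^(3)=-31/6; μ^(4)=-42

((0, 0, 1, 0, 0, 0); (0, 3, 1, 1, 0, 0); (1, 1, 1, 1, 1, 1); (0, 0, 0, 0, 1, 0))


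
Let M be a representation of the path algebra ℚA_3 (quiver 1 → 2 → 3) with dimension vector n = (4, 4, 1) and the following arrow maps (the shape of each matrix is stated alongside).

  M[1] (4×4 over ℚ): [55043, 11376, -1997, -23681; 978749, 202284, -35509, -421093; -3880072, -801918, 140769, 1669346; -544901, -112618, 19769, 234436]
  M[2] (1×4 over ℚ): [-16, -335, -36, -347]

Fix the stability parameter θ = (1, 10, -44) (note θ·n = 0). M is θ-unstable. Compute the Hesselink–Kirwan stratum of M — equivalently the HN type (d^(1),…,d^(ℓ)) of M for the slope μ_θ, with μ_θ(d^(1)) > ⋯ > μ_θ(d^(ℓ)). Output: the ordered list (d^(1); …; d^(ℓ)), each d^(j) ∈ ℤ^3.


Interval decomposition of M: I[1,2]^3, I[1,3].
HN type (ℓ=3): μ^(1)=10; μ^(2)=1; μ^(3)=-11

((0, 3, 0); (3, 0, 0); (1, 1, 1))


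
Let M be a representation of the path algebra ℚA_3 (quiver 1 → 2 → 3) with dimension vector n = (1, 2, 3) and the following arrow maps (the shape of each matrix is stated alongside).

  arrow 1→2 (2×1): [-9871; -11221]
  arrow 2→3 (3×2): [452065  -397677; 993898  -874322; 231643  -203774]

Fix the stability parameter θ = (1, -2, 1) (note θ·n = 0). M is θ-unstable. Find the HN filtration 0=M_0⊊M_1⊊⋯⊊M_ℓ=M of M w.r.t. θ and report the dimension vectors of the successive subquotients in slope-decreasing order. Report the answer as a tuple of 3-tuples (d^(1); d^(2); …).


Via rank(M_{q-1}∘⋯∘M_p): M ≅ I[1,3], I[2,3], I[3,3].
μ_θ-semistable layers: μ^(1)=1; μ^(2)=-1/2; μ^(3)=-2

((0, 0, 3); (1, 1, 0); (0, 1, 0))


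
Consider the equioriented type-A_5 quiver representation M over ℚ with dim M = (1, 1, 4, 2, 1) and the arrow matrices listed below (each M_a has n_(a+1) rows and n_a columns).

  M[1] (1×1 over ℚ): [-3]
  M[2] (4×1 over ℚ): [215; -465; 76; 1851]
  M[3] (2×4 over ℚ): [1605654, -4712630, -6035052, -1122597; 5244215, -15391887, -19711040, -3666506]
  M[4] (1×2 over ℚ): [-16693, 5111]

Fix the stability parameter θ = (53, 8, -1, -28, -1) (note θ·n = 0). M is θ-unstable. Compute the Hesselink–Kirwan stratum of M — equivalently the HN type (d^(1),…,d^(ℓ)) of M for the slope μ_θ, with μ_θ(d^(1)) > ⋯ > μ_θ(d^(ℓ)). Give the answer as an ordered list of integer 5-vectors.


Barcode: M ≅ I[1,5], I[3,3]^2, I[3,4]. HN layers by μ_θ (3 steps, strictly decreasing):
  μ^(1)=31/5; μ^(2)=-1; μ^(3)=-29/2

((1, 1, 1, 1, 1); (0, 0, 2, 0, 0); (0, 0, 1, 1, 0))


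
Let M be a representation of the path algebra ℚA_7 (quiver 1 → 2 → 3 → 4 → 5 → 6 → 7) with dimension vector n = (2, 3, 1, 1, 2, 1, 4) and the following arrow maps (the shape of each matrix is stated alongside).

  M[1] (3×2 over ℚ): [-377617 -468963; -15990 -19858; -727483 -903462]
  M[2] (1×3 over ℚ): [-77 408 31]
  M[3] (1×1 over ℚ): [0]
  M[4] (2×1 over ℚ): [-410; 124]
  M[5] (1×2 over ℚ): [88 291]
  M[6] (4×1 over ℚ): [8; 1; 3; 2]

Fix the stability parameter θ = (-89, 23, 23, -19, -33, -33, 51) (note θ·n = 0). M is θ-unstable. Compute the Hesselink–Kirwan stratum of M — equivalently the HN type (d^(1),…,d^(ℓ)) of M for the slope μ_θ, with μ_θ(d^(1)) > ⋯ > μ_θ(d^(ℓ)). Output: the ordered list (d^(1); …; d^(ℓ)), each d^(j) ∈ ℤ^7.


Barcode: M ≅ I[1,2], I[1,3], I[2,2], I[4,7], I[5,5], I[7,7]^3. HN layers by μ_θ (5 steps, strictly decreasing):
  μ^(1)=51; μ^(2)=23; μ^(3)=-85/3; μ^(4)=-33; μ^(5)=-89

((0, 0, 0, 0, 0, 0, 4); (0, 3, 1, 0, 0, 0, 0); (0, 0, 0, 1, 1, 1, 0); (0, 0, 0, 0, 1, 0, 0); (2, 0, 0, 0, 0, 0, 0))


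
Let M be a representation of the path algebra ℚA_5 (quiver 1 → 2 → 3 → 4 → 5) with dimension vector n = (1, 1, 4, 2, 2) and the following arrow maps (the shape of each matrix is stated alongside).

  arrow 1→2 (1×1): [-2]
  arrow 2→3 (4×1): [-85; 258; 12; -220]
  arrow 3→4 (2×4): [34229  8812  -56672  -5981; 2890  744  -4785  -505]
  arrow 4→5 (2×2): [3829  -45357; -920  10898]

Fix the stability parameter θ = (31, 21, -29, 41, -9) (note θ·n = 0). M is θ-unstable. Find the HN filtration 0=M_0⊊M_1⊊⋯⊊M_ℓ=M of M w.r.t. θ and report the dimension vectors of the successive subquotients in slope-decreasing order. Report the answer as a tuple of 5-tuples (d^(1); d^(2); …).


Interval decomposition of M: I[1,5], I[3,3]^2, I[3,5].
HN type (ℓ=3): μ^(1)=16; μ^(2)=23/3; μ^(3)=-29

((0, 0, 0, 2, 2); (1, 1, 1, 0, 0); (0, 0, 3, 0, 0))


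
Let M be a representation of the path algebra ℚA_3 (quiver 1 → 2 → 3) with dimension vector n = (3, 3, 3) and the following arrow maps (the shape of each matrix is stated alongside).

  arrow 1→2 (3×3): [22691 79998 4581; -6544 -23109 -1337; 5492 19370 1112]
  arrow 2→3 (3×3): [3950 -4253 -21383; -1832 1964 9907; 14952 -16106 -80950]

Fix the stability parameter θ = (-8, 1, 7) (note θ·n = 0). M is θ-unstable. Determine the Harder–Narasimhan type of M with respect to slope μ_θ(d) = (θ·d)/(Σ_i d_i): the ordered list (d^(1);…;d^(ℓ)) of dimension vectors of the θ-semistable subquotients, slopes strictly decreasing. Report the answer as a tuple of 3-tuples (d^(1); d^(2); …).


Barcode: M ≅ I[1,3]^3. HN layers by μ_θ (3 steps, strictly decreasing):
  μ^(1)=7; μ^(2)=1; μ^(3)=-8

((0, 0, 3); (0, 3, 0); (3, 0, 0))


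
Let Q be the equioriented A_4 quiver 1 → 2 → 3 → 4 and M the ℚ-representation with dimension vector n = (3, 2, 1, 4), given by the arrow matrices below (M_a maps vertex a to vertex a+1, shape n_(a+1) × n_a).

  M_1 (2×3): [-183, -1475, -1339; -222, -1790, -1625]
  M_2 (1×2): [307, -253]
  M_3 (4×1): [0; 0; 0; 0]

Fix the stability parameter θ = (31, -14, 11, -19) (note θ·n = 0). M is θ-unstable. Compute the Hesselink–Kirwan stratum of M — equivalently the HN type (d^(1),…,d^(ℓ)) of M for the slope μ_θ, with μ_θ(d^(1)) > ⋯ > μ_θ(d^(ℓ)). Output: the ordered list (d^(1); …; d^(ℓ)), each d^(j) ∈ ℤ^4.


Via rank(M_{q-1}∘⋯∘M_p): M ≅ I[1,1], I[1,2], I[1,3], I[4,4]^4.
μ_θ-semistable layers: μ^(1)=31; μ^(2)=11; μ^(3)=17/2; μ^(4)=-19

((1, 0, 0, 0); (0, 0, 1, 0); (2, 2, 0, 0); (0, 0, 0, 4))


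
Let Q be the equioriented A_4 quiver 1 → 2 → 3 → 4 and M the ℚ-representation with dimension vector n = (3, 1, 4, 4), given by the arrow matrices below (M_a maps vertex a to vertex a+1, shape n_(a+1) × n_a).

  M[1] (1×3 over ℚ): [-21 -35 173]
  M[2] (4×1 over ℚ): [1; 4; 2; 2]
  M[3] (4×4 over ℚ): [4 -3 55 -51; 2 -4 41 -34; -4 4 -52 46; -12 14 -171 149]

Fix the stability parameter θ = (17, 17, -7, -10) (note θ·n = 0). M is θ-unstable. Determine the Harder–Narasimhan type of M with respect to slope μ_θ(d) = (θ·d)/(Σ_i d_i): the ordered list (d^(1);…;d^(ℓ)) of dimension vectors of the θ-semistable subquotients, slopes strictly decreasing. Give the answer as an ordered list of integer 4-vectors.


Via rank(M_{q-1}∘⋯∘M_p): M ≅ I[1,1]^2, I[1,3], I[3,4]^3, I[4,4].
μ_θ-semistable layers: μ^(1)=17; μ^(2)=9; μ^(3)=-17/2; μ^(4)=-10

((2, 0, 0, 0); (1, 1, 1, 0); (0, 0, 3, 3); (0, 0, 0, 1))


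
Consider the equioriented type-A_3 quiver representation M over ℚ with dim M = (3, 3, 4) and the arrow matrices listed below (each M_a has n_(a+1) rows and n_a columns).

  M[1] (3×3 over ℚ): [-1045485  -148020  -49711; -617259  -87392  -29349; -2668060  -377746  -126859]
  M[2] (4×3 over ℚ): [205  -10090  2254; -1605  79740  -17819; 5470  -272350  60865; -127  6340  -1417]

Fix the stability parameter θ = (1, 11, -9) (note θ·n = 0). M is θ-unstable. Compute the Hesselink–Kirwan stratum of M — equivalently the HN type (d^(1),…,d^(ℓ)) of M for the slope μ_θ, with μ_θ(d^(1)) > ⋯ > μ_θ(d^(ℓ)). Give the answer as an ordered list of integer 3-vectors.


Via rank(M_{q-1}∘⋯∘M_p): M ≅ I[1,2], I[1,3]^2, I[3,3]^2.
μ_θ-semistable layers: μ^(1)=11; μ^(2)=1; μ^(3)=-9

((0, 1, 0); (3, 2, 2); (0, 0, 2))


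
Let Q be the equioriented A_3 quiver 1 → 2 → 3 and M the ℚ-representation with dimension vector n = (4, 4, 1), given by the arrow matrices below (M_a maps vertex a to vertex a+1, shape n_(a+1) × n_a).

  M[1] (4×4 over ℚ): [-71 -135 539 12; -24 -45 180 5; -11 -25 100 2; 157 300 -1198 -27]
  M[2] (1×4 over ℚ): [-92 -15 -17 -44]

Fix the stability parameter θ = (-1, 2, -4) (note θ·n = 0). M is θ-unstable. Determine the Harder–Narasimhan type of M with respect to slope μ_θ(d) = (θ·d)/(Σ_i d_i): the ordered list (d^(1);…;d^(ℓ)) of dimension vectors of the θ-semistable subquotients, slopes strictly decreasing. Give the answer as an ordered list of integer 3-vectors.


Barcode: M ≅ I[1,1], I[1,2]^2, I[1,3], I[2,2]. HN layers by μ_θ (2 steps, strictly decreasing):
  μ^(1)=2; μ^(2)=-1

((0, 3, 0); (4, 1, 1))


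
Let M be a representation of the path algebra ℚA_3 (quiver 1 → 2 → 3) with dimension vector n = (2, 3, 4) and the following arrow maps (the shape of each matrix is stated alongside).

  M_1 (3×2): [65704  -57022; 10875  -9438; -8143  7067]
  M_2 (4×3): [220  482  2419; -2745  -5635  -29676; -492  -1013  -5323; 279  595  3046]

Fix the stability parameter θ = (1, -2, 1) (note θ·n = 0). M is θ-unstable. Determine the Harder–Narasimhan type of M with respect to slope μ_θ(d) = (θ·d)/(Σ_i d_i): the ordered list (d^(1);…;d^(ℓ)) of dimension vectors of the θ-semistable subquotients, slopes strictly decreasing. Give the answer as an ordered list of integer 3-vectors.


Via rank(M_{q-1}∘⋯∘M_p): M ≅ I[1,3]^2, I[2,3], I[3,3].
μ_θ-semistable layers: μ^(1)=1; μ^(2)=-1/2; μ^(3)=-2

((0, 0, 4); (2, 2, 0); (0, 1, 0))


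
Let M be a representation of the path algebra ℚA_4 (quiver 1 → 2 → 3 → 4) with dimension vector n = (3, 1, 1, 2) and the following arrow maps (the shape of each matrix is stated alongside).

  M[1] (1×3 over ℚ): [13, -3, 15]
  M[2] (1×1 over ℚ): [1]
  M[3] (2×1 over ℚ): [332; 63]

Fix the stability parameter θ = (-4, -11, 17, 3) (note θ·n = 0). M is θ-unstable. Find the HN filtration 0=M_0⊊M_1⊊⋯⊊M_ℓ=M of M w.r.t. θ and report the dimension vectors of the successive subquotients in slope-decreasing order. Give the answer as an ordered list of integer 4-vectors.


Via rank(M_{q-1}∘⋯∘M_p): M ≅ I[1,1]^2, I[1,4], I[4,4].
μ_θ-semistable layers: μ^(1)=10; μ^(2)=3; μ^(3)=-4; μ^(4)=-15/2

((0, 0, 1, 1); (0, 0, 0, 1); (2, 0, 0, 0); (1, 1, 0, 0))


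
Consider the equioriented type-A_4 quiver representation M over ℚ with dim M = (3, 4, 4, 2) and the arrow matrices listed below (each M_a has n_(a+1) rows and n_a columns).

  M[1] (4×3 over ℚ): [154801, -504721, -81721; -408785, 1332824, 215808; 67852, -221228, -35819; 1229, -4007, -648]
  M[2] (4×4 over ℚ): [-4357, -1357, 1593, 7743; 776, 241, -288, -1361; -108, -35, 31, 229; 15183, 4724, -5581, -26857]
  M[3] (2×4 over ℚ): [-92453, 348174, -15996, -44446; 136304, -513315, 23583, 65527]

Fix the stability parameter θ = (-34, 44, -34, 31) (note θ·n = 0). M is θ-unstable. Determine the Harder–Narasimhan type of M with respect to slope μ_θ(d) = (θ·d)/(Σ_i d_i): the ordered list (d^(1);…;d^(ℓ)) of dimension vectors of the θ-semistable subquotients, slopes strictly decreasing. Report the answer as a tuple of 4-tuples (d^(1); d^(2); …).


Barcode: M ≅ I[1,3], I[1,4]^2, I[2,3]. HN layers by μ_θ (3 steps, strictly decreasing):
  μ^(1)=31; μ^(2)=5; μ^(3)=-34

((0, 0, 0, 2); (0, 4, 4, 0); (3, 0, 0, 0))


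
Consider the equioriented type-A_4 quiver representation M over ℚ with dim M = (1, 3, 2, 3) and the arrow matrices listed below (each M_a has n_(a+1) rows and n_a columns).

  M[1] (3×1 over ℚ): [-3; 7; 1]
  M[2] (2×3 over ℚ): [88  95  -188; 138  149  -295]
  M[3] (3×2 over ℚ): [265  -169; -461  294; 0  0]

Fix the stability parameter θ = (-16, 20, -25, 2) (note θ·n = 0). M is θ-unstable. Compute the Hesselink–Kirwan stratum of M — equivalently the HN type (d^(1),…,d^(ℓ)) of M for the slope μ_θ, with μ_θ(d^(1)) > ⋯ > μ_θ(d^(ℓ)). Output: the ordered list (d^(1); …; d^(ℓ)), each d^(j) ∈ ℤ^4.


Via rank(M_{q-1}∘⋯∘M_p): M ≅ I[1,4], I[2,2], I[2,4], I[4,4].
μ_θ-semistable layers: μ^(1)=20; μ^(2)=2; μ^(3)=-5/2; μ^(4)=-16

((0, 1, 0, 0); (0, 0, 0, 3); (0, 2, 2, 0); (1, 0, 0, 0))


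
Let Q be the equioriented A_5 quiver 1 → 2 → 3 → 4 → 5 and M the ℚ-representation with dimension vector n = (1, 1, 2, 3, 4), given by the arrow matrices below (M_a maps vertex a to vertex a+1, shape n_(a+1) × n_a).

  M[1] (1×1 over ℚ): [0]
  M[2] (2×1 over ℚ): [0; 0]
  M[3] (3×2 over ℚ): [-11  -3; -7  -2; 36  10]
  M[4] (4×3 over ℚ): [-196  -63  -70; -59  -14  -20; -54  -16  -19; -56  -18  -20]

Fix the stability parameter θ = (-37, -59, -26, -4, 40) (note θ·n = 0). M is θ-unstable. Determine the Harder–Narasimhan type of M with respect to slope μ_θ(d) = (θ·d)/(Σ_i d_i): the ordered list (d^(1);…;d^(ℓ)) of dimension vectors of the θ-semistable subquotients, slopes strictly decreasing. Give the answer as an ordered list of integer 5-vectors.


Interval decomposition of M: I[1,1], I[2,2], I[3,5]^2, I[4,5], I[5,5].
HN type (ℓ=5): μ^(1)=40; μ^(2)=-4; μ^(3)=-26; μ^(4)=-37; μ^(5)=-59

((0, 0, 0, 0, 4); (0, 0, 0, 3, 0); (0, 0, 2, 0, 0); (1, 0, 0, 0, 0); (0, 1, 0, 0, 0))


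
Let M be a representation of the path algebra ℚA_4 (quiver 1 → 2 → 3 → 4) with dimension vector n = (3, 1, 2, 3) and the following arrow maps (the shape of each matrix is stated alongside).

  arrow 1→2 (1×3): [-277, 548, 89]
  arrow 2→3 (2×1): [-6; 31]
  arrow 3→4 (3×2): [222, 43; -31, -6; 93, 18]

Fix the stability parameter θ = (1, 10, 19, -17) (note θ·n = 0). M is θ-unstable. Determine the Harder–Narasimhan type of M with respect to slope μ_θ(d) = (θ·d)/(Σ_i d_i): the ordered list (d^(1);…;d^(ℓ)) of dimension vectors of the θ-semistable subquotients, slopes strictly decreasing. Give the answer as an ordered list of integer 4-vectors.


Via rank(M_{q-1}∘⋯∘M_p): M ≅ I[1,1]^2, I[1,4], I[3,4], I[4,4].
μ_θ-semistable layers: μ^(1)=4; μ^(2)=1; μ^(3)=-17

((0, 1, 1, 1); (3, 0, 1, 1); (0, 0, 0, 1))


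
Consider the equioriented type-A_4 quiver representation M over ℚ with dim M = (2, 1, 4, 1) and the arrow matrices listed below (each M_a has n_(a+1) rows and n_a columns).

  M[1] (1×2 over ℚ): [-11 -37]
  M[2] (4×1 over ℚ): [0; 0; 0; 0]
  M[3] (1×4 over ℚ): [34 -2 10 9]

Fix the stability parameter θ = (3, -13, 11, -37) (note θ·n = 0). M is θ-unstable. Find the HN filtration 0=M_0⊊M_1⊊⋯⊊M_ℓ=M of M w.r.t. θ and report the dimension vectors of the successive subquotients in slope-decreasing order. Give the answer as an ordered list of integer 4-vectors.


Via rank(M_{q-1}∘⋯∘M_p): M ≅ I[1,1], I[1,2], I[3,3]^3, I[3,4].
μ_θ-semistable layers: μ^(1)=11; μ^(2)=3; μ^(3)=-5; μ^(4)=-13

((0, 0, 3, 0); (1, 0, 0, 0); (1, 1, 0, 0); (0, 0, 1, 1))


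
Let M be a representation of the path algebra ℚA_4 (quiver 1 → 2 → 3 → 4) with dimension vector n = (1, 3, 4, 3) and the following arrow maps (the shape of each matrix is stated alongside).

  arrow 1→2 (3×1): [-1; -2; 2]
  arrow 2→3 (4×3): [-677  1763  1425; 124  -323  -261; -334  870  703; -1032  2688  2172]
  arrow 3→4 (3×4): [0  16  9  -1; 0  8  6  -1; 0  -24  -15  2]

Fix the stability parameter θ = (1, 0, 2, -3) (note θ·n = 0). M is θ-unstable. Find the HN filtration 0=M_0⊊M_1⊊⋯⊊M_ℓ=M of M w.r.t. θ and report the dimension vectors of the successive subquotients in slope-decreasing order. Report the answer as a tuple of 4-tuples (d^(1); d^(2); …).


Via rank(M_{q-1}∘⋯∘M_p): M ≅ I[1,3], I[2,3], I[2,4], I[3,4], I[4,4].
μ_θ-semistable layers: μ^(1)=2; μ^(2)=1/2; μ^(3)=0; μ^(4)=-1/3; μ^(5)=-1/2; μ^(6)=-3

((0, 0, 2, 0); (1, 1, 0, 0); (0, 1, 0, 0); (0, 1, 1, 1); (0, 0, 1, 1); (0, 0, 0, 1))
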